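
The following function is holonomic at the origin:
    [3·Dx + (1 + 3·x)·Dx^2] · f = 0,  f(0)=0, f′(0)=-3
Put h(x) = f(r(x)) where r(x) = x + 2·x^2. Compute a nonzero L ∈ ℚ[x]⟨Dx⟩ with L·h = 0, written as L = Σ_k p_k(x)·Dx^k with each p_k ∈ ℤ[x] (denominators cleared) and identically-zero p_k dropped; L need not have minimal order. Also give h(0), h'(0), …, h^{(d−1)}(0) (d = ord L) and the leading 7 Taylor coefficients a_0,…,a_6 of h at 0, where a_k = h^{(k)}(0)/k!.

f: a_k = 0, -3, 9/2, -9, 81/4, -243/5, 243/2, …
Change of var in L_f (x↦r) gives L₀.
L = (-1 + 12·x + 24·x^2)·Dx + (1 + 7·x + 18·x^2 + 24·x^3)·Dx^2  (order 2).
h: a_k = 0, -3, -3/2, 9, -63/4, 27/5, 99/2, …
ICs: h(0) = 0, h′(0) = -3.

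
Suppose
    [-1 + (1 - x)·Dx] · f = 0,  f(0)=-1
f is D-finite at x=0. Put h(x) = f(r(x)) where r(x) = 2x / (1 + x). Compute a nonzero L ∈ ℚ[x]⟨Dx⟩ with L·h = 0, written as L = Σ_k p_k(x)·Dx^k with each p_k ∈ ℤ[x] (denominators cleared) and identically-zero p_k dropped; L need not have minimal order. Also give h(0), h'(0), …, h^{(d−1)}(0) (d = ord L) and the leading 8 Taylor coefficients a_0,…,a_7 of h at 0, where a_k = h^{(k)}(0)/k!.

L = 2 + (-1 + x^2)·Dx  (order 1).
h: a_k = -1, -2, -2, -2, -2, -2, -2, -2, …
ICs: h(0) = -1.

f: a_k = -1, -1, -1, -1, -1, -1, -1, -1, …
h₀=f(r): pull back L_f along r ⇒ L₀.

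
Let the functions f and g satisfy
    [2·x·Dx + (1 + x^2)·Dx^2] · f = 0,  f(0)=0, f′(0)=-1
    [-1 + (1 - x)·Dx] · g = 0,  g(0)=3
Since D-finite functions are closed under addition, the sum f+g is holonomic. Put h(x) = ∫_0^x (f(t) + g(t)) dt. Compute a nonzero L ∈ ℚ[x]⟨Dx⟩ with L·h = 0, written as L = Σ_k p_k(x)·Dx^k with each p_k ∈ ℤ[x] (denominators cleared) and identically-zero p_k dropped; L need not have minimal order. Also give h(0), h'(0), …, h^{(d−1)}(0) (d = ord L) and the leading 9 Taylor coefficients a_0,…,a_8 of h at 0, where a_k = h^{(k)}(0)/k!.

L = (2 - 8·x - 6·x^2)·Dx^2 + (-4 + 2·x - 4·x^2 - 6·x^3)·Dx^3 + (1 - x^4)·Dx^4  (order 4).
h: a_k = 0, 3, 1, 1, 5/6, 3/5, 7/15, 3/7, 11/28, …
ICs: h(0) = 0, h′(0) = 3, h′′(0) = 2, h′′′(0) = 6.

f: a_k = 0, -1, 0, 1/3, 0, -1/5, 0, 1/7, 0, …
g: a_k = 3, 3, 3, 3, 3, 3, 3, 3, 3, …
L₀ := lclm(L_f,L_g); ord L₀ ≤ 2+1.
Integrate: L := L₀·Dx.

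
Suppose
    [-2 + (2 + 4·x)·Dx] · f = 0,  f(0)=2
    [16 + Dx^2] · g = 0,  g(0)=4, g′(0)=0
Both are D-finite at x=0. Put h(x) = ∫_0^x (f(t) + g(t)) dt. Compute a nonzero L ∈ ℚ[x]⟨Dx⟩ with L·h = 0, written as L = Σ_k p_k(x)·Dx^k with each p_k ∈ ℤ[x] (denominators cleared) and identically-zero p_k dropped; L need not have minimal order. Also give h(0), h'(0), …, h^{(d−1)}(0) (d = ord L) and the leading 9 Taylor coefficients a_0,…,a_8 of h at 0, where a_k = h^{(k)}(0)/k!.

f: a_k = 2, 2, -1, 1, -5/4, 7/4, -21/8, 33/8, -429/64, …
g: a_k = 4, 0, -32, 0, 128/3, 0, -1024/45, 0, 2048/315, …
Weyl lclm of L_f,L_g ⇒ L₀ (ord ≤ 3).
h=∫₀ˣh₀: take L = L₀·Dx.
L = (-304 - 1024·x - 1024·x^2)·Dx + (240 + 1504·x + 3072·x^2 + 2048·x^3)·Dx^2 + (-19 - 64·x - 64·x^2)·Dx^3 + (15 + 94·x + 192·x^2 + 128·x^3)·Dx^4  (order 4).
h: a_k = 0, 6, 1, -11, 1/4, 497/60, 7/24, -9137/2520, 33/64, …
ICs: h(0) = 0, h′(0) = 6, h′′(0) = 2, h′′′(0) = -66.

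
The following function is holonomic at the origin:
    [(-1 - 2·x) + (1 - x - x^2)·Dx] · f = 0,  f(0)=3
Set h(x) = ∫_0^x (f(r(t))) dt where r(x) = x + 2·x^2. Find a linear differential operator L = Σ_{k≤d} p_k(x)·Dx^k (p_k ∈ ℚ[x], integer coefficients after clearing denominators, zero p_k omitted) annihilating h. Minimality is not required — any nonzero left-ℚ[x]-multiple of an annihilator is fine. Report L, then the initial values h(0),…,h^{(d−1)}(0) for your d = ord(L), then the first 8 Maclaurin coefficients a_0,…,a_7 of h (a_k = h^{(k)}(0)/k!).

f: a_k = 3, 3, 6, 9, 15, 24, 39, 63, …
Change of var in L_f (x↦r) gives L₀.
Integrate: L := L₀·Dx.
L = (1 + 6·x + 12·x^2 + 16·x^3)·Dx + (-1 + x + 3·x^2 + 4·x^3 + 4·x^4)·Dx^2  (order 2).
h: a_k = 0, 3, 3/2, 4, 33/4, 93/5, 42, 711/7, …
ICs: h(0) = 0, h′(0) = 3.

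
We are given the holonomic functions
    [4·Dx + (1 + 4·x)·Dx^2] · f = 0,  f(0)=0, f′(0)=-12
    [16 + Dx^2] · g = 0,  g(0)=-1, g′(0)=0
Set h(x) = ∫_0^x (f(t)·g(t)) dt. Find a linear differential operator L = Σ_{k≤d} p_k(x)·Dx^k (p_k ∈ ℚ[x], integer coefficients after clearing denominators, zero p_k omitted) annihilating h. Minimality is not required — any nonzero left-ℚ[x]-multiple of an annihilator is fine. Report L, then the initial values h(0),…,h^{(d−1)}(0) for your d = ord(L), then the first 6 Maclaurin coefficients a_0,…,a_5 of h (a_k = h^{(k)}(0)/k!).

L = (-768 + 6144·x + 77824·x^2 + 262144·x^3 + 262144·x^4)·Dx + (256 + 5120·x + 24576·x^2 + 32768·x^3)·Dx^2 + (1280·x + 10752·x^2 + 32768·x^3 + 32768·x^4)·Dx^3 + (16 + 320·x + 1536·x^2 + 2048·x^3)·Dx^4 + (3 + 56·x + 368·x^2 + 1024·x^3 + 1024·x^4)·Dx^5  (order 5).
h: a_k = 0, 0, 6, -8, -8, 0, …
ICs: h(0) = 0, h′(0) = 0, h′′(0) = 12, h′′′(0) = -48, h′′′′(0) = -192.

f: a_k = 0, -12, 24, -64, 192, -3072/5, …
g: a_k = -1, 0, 8, 0, -32/3, 0, …
h₀=f·g: eliminate ⇒ L₀, order ≤ 2·2.
Integrate: L := L₀·Dx.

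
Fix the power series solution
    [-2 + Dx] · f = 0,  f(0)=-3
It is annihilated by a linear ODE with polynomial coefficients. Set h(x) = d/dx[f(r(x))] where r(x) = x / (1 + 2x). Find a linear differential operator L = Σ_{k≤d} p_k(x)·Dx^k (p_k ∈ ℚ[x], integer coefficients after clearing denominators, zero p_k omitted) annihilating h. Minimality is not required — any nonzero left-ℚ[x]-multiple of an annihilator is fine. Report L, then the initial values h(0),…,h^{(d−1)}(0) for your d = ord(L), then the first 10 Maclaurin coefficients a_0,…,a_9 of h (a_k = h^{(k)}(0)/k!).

f: a_k = -3, -6, -6, -4, -2, -4/5, -4/15, -8/105, -2/105, -4/945, …
f∘r: x↦r, Dx↦Dx/r' in L_f ⇒ L₀.
Derive L from L₀ (diff closure).
L = (-2 - 8·x) + (-1 - 4·x - 4·x^2)·Dx  (order 1).
h: a_k = -6, 12, -12, -8, 76, -1208/5, 8728/15, -125456/105, 226076/105, -3170168/945, …
ICs: h(0) = -6.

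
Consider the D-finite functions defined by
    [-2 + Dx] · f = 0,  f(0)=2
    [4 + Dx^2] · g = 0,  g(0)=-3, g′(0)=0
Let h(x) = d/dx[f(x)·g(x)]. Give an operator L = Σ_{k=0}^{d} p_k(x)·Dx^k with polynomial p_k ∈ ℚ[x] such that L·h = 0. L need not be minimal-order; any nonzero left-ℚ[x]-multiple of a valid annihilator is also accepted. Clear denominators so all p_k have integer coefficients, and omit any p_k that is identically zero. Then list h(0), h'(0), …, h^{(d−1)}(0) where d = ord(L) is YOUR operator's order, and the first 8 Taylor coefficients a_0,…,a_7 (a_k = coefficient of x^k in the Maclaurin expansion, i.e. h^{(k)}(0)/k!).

f: a_k = 2, 4, 4, 8/3, 4/3, 8/15, 8/45, 16/315, …
g: a_k = -3, 0, 6, 0, -2, 0, 4/15, 0, …
L₀ := L_f ⊗_s L_g (sym. prod.), ord ≤ 2.
h=h₀': d/dx-closure on L₀ ⇒ L.
L = 8 - 4·Dx + Dx^2  (order 2).
h: a_k = -12, 0, 48, 64, 32, 0, -128/15, -512/105, …
ICs: h(0) = -12, h′(0) = 0.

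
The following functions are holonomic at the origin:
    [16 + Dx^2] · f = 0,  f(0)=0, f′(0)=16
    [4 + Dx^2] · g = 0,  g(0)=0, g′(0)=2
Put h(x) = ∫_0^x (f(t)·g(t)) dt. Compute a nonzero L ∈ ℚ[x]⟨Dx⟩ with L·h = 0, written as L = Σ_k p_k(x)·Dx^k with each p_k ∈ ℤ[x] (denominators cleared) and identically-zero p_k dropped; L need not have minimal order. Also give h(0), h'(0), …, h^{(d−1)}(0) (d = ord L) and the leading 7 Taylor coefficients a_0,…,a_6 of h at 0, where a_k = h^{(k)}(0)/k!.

f: a_k = 0, 16, 0, -128/3, 0, 512/15, 0, …
g: a_k = 0, 2, 0, -4/3, 0, 4/15, 0, …
h₀=f·g: eliminate ⇒ L₀, order ≤ 2·2.
h=∫₀ˣh₀: take L = L₀·Dx.
L = 144·Dx + 40·Dx^3 + Dx^5  (order 5).
h: a_k = 0, 0, 0, 32/3, 0, -64/3, 0, …
ICs: h(0) = 0, h′(0) = 0, h′′(0) = 0, h′′′(0) = 64, h′′′′(0) = 0.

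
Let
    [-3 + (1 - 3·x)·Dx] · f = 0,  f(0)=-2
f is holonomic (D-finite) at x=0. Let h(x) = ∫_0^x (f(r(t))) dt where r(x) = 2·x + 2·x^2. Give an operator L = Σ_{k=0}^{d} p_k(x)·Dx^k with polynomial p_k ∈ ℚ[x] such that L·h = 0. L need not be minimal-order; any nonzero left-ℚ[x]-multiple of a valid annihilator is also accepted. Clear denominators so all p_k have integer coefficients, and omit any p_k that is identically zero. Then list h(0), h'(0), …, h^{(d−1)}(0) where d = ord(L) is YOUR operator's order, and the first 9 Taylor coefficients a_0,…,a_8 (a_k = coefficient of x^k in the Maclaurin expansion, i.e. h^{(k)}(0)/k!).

f: a_k = -2, -6, -18, -54, -162, -486, -1458, -4374, -13122, …
f∘r: x↦r, Dx↦Dx/r' in L_f ⇒ L₀.
h=∫h₀ ⇒ L = L₀·Dx.
L = (6 + 12·x)·Dx + (-1 + 6·x + 6·x^2)·Dx^2  (order 2).
h: a_k = 0, -2, -6, -28, -144, -792, -4536, -187056/7, -160704, …
ICs: h(0) = 0, h′(0) = -2.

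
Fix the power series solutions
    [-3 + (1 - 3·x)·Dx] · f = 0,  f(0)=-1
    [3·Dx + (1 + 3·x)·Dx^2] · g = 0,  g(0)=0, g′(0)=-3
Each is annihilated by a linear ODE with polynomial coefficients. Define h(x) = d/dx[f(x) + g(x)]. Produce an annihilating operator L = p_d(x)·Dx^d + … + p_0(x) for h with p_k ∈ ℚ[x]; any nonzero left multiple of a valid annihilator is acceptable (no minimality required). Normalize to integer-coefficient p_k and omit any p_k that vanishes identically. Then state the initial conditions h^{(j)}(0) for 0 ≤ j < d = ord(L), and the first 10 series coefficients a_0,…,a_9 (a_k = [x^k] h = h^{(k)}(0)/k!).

L = (30 + 18·x) + (4 + 48·x + 36·x^2)·Dx + (-1 - x + 9·x^2 + 9·x^3)·Dx^2  (order 2).
h: a_k = -6, -9, -108, -243, -1458, -3645, -17496, -45927, -196830, -531441, …
ICs: h(0) = -6, h′(0) = -9.

f: a_k = -1, -3, -9, -27, -81, -243, -729, -2187, -6561, -19683, …
g: a_k = 0, -3, 9/2, -9, 81/4, -243/5, 243/2, -2187/7, 6561/8, -2187, …
f+g: L₀ = lclm(L_f,L_g), ord ≤ 1+2.
Differentiate: ansatz ord ≤ ord L₀ ⇒ L.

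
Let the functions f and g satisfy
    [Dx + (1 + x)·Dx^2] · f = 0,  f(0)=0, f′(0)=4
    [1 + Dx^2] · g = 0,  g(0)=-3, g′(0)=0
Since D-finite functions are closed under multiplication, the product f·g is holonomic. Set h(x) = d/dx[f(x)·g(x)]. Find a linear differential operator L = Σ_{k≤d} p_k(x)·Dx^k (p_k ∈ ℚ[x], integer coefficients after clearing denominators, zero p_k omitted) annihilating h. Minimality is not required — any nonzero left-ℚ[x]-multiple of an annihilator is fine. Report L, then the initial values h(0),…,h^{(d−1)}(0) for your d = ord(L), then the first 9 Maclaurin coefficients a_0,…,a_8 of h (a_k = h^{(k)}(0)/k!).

L = (-25 - 44·x - 42·x^2 + 12·x^3 + 43·x^4 + 24·x^5 + 4·x^6) + (-24 - 32·x + 20·x^2 + 60·x^3 + 40·x^4 + 8·x^5)·Dx + (-28 - 44·x - 14·x^2 + 72·x^3 + 98·x^4 + 48·x^5 + 8·x^6)·Dx^2 + (-24 - 32·x + 20·x^2 + 60·x^3 + 40·x^4 + 8·x^5)·Dx^3 + (-3 + 28·x^2 + 60·x^3 + 55·x^4 + 24·x^5 + 4·x^6)·Dx^4  (order 4).
h: a_k = -12, 12, 6, 0, -9/2, 9/2, -93/20, 74/15, -1151/224, …
ICs: h(0) = -12, h′(0) = 12, h′′(0) = 12, h′′′(0) = 0.

f: a_k = 0, 4, -2, 4/3, -1, 4/5, -2/3, 4/7, -1/2, …
g: a_k = -3, 0, 3/2, 0, -1/8, 0, 1/240, 0, -1/13440, …
L₀ := L_f ⊗_s L_g (sym. prod.), ord ≤ 4.
Derive L from L₀ (diff closure).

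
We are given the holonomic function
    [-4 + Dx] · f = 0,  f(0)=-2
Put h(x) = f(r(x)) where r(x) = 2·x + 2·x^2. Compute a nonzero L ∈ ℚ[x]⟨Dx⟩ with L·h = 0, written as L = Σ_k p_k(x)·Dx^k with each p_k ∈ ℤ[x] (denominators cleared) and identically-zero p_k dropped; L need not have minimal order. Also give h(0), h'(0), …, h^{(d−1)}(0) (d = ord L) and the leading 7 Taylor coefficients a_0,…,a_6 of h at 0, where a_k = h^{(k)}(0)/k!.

L = (-8 - 16·x) + Dx  (order 1).
h: a_k = -2, -16, -80, -896/3, -2752/3, -36352/15, -255488/45, …
ICs: h(0) = -2.

f: a_k = -2, -8, -16, -64/3, -64/3, -256/15, -512/45, …
f∘r: x↦r, Dx↦Dx/r' in L_f ⇒ L₀.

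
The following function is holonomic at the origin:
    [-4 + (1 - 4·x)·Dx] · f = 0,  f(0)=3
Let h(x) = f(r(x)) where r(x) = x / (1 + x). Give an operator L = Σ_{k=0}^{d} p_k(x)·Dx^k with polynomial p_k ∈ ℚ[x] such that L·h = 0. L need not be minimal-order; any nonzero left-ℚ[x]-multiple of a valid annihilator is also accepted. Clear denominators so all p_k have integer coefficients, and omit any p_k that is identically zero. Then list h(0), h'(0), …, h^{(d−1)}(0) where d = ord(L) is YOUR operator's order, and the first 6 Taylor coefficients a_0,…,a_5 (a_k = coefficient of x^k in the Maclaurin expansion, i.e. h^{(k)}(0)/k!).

f: a_k = 3, 12, 48, 192, 768, 3072, …
f∘r: x↦r, Dx↦Dx/r' in L_f ⇒ L₀.
L = 4 + (-1 + 2·x + 3·x^2)·Dx  (order 1).
h: a_k = 3, 12, 36, 108, 324, 972, …
ICs: h(0) = 3.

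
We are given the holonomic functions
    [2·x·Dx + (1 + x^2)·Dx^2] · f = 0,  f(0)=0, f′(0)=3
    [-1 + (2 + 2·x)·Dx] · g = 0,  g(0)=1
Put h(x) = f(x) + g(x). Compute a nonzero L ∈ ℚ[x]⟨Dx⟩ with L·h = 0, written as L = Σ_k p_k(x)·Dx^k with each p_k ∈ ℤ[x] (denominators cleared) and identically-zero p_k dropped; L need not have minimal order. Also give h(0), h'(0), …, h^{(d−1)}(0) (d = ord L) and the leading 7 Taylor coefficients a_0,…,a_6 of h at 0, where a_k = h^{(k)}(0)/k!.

f: a_k = 0, 3, 0, -1, 0, 3/5, 0, …
g: a_k = 1, 1/2, -1/8, 1/16, -5/128, 7/256, -21/1024, …
f+g: L₀ = lclm(L_f,L_g), ord ≤ 2+1.
L = (-4 - 10·x + 12·x^2 + 6·x^3)·Dx + (-11 - 16·x + 10·x^2 + 48·x^3 + 21·x^4)·Dx^2 + (-2 + 6·x + 12·x^2 + 12·x^3 + 14·x^4 + 6·x^5)·Dx^3  (order 3).
h: a_k = 1, 7/2, -1/8, -15/16, -5/128, 803/1280, -21/1024, …
ICs: h(0) = 1, h′(0) = 7/2, h′′(0) = -1/4.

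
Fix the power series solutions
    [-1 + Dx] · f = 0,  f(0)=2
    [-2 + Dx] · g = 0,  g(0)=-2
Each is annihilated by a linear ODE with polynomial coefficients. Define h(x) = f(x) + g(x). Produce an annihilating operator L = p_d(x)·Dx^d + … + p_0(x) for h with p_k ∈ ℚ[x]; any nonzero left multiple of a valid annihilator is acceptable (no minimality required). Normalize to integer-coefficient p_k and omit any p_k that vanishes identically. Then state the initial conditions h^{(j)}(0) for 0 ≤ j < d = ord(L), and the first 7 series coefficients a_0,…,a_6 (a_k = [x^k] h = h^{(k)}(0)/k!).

L = 2 - 3·Dx + Dx^2  (order 2).
h: a_k = 0, -2, -3, -7/3, -5/4, -31/60, -7/40, …
ICs: h(0) = 0, h′(0) = -2.

f: a_k = 2, 2, 1, 1/3, 1/12, 1/60, 1/360, …
g: a_k = -2, -4, -4, -8/3, -4/3, -8/15, -8/45, …
Sum ⇒ L₀ = lclm(L_f,L_g) in ℚ(x)⟨Dx⟩.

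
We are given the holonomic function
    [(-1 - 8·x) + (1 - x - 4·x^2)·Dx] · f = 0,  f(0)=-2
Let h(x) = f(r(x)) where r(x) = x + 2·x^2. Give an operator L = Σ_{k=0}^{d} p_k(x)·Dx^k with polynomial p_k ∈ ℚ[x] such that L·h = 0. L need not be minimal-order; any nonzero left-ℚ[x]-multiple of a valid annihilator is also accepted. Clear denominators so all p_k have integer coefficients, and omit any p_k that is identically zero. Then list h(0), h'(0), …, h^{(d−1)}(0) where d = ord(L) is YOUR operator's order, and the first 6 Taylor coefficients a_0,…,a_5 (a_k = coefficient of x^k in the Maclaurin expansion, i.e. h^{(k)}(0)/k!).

f: a_k = -2, -2, -10, -18, -58, -130, …
f∘r: x↦r, Dx↦Dx/r' in L_f ⇒ L₀.
L = (1 + 12·x + 48·x^2 + 64·x^3) + (-1 + x + 6·x^2 + 16·x^3 + 16·x^4)·Dx  (order 1).
h: a_k = -2, -2, -14, -58, -206, -810, …
ICs: h(0) = -2.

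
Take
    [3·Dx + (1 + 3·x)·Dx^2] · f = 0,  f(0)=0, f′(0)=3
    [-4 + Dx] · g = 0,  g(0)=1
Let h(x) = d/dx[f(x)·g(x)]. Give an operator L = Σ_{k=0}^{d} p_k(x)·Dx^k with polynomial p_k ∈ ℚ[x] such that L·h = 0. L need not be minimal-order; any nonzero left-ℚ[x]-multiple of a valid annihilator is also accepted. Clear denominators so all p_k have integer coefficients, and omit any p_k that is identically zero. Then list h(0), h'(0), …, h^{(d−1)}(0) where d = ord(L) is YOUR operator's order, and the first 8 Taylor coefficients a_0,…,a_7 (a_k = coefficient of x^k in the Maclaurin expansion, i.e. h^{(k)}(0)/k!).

f: a_k = 0, 3, -9/2, 9, -81/4, 243/5, -243/2, 2187/7, …
g: a_k = 1, 4, 8, 32/3, 32/3, 128/15, 256/45, 1024/315, …
h₀=f·g: eliminate ⇒ L₀, order ≤ 2·1.
h₀' ⇒ L via d/dx closure of L₀.
L = (40 + 96·x + 576·x^2) + (-14 - 84·x - 288·x^2)·Dx + (1 + 15·x + 36·x^2)·Dx^2  (order 2).
h: a_k = 3, 15, 45, 47, 118, -93, 7759/15, -21487/15, …
ICs: h(0) = 3, h′(0) = 15.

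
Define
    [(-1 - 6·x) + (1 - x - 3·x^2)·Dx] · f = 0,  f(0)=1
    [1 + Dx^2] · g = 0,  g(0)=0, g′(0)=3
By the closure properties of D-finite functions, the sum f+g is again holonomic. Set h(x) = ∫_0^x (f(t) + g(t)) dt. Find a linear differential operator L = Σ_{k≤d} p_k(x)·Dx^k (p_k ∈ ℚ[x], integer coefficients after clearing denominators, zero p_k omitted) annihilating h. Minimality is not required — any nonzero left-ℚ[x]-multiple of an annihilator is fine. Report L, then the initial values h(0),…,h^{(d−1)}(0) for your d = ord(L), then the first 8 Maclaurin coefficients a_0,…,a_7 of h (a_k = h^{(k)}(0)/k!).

f: a_k = 1, 1, 4, 7, 19, 40, 97, 217, …
g: a_k = 0, 3, 0, -1/2, 0, 1/40, 0, -1/1680, …
f+g: L₀ = lclm(L_f,L_g), ord ≤ 1+2.
∫: right-multiply L₀ by Dx.
L = (43 + 292·x + 307·x^2 + 624·x^3 + 45·x^4 + 54·x^5)·Dx + (-9 - 7·x - 6·x^2 + 91·x^3 + 144·x^4 + 27·x^5 + 27·x^6)·Dx^2 + (43 + 292·x + 307·x^2 + 624·x^3 + 45·x^4 + 54·x^5)·Dx^3 + (-9 - 7·x - 6·x^2 + 91·x^3 + 144·x^4 + 27·x^5 + 27·x^6)·Dx^4  (order 4).
h: a_k = 0, 1, 2, 4/3, 13/8, 19/5, 1601/240, 97/7, …
ICs: h(0) = 0, h′(0) = 1, h′′(0) = 4, h′′′(0) = 8.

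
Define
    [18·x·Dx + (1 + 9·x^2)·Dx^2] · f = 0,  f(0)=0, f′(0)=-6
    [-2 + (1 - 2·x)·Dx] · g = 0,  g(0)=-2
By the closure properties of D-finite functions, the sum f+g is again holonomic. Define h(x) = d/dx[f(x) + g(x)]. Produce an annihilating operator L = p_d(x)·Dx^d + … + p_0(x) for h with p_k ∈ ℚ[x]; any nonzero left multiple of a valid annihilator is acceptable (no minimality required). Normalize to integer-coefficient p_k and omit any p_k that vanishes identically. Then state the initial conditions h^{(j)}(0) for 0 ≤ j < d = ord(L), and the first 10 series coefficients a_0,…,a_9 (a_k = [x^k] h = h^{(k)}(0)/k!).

L = (36 - 288·x - 972·x^2) + (-21 + 36·x - 9·x^2 - 972·x^3)·Dx + (2 + 5·x + 45·x^3 - 162·x^4)·Dx^2  (order 2).
h: a_k = -10, -16, 6, -128, -806, -768, 2582, -4096, -48582, -20480, …
ICs: h(0) = -10, h′(0) = -16.

f: a_k = 0, -6, 0, 18, 0, -486/5, 0, 4374/7, 0, -4374, …
g: a_k = -2, -4, -8, -16, -32, -64, -128, -256, -512, -1024, …
h₀=f+g: left-lcm gives L₀, ord ≤ 3.
h=h₀': d/dx-closure on L₀ ⇒ L.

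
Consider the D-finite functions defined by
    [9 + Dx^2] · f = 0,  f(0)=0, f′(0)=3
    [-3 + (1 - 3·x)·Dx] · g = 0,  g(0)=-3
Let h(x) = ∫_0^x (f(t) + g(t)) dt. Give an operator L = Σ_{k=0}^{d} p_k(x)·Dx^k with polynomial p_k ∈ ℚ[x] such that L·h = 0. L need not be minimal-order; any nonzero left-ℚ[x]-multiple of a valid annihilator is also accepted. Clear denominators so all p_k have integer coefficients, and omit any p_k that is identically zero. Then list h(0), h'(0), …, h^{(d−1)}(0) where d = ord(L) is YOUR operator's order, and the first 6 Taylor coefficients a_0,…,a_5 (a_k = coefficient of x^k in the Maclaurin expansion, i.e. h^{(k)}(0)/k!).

f: a_k = 0, 3, 0, -9/2, 0, 81/40, …
g: a_k = -3, -9, -27, -81, -243, -729, …
f+g: L₀ = lclm(L_f,L_g), ord ≤ 2+1.
h=∫₀ˣh₀: take L = L₀·Dx.
L = (-63 + 54·x - 81·x^2)·Dx + (9 - 45·x + 81·x^2 - 81·x^3)·Dx^2 + (-7 + 6·x - 9·x^2)·Dx^3 + (1 - 5·x + 9·x^2 - 9·x^3)·Dx^4  (order 4).
h: a_k = 0, -3, -3, -9, -171/8, -243/5, …
ICs: h(0) = 0, h′(0) = -3, h′′(0) = -6, h′′′(0) = -54.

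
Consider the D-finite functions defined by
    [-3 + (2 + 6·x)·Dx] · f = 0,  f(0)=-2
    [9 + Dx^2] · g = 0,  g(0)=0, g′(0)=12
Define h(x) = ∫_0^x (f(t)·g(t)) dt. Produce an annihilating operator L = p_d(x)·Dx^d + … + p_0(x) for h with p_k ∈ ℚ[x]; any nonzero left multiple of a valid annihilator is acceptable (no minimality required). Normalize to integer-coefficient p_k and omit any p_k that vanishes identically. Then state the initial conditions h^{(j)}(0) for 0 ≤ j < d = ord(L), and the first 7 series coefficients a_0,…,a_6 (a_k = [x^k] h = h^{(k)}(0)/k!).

f: a_k = -2, -3, 9/4, -27/8, 405/64, -1701/128, 15309/512, …
g: a_k = 0, 12, 0, -18, 0, 81/10, 0, …
f·g: L₀ = L_f ⊗_s L_g, ord ≤ 1·2.
h=∫h₀ ⇒ L = L₀·Dx.
L = (63 + 216·x + 324·x^2)·Dx + (-12 - 36·x)·Dx^2 + (4 + 24·x + 36·x^2)·Dx^3  (order 3).
h: a_k = 0, 0, -12, -12, 63/4, 27/10, 513/160, …
ICs: h(0) = 0, h′(0) = 0, h′′(0) = -24.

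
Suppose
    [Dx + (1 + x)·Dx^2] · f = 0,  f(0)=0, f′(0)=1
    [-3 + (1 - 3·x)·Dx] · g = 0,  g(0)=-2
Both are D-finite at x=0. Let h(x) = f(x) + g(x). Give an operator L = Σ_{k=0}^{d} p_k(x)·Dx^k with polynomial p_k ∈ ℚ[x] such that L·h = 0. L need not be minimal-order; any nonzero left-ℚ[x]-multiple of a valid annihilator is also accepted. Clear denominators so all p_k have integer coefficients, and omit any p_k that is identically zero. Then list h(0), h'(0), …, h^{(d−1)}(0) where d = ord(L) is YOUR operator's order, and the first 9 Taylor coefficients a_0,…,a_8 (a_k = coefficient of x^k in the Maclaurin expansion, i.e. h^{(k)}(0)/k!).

L = (-66 - 18·x)·Dx + (-52 - 120·x - 36·x^2)·Dx^2 + (7 - 11·x - 27·x^2 - 9·x^3)·Dx^3  (order 3).
h: a_k = -2, -5, -37/2, -161/3, -649/4, -2429/5, -8749/6, -30617/7, -104977/8, …
ICs: h(0) = -2, h′(0) = -5, h′′(0) = -37.

f: a_k = 0, 1, -1/2, 1/3, -1/4, 1/5, -1/6, 1/7, -1/8, …
g: a_k = -2, -6, -18, -54, -162, -486, -1458, -4374, -13122, …
L₀ := lclm(L_f,L_g); ord L₀ ≤ 2+1.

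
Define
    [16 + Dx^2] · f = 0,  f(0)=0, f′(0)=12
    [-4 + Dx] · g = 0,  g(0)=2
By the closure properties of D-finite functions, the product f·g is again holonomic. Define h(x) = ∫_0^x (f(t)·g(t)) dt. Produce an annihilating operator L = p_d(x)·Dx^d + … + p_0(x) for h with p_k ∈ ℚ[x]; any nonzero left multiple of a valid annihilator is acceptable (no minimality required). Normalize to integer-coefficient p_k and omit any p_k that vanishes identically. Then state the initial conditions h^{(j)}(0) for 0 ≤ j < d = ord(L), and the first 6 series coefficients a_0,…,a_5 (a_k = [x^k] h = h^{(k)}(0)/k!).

f: a_k = 0, 12, 0, -32, 0, 128/5, …
g: a_k = 2, 8, 16, 64/3, 64/3, 256/15, …
Product ⇒ symmetric product L₀, ord ≤ 2.
∫: right-multiply L₀ by Dx.
L = 32·Dx - 8·Dx^2 + Dx^3  (order 3).
h: a_k = 0, 0, 12, 32, 32, 0, …
ICs: h(0) = 0, h′(0) = 0, h′′(0) = 24.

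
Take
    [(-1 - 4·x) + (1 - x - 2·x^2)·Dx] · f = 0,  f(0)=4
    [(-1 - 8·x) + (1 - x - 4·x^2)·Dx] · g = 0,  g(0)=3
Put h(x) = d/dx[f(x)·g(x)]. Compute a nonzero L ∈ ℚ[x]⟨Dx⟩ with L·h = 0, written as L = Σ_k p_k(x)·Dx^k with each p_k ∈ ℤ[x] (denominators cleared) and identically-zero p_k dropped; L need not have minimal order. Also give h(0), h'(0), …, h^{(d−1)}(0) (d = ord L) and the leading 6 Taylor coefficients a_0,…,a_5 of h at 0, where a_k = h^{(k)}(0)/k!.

L = (9 + 12·x - 9·x^2 - 272·x^3 - 144·x^4 + 720·x^5 + 640·x^6) + (-1 - 3·x + 24·x^2 + 17·x^3 - 115·x^4 - 66·x^5 + 168·x^6 + 128·x^7)·Dx  (order 1).
h: a_k = 24, 216, 792, 3312, 10680, 35784, …
ICs: h(0) = 24.

f: a_k = 4, 4, 12, 20, 44, 84, …
g: a_k = 3, 3, 15, 27, 87, 195, …
L₀ := L_f ⊗_s L_g (sym. prod.), ord ≤ 1.
h=h₀': d/dx-closure on L₀ ⇒ L.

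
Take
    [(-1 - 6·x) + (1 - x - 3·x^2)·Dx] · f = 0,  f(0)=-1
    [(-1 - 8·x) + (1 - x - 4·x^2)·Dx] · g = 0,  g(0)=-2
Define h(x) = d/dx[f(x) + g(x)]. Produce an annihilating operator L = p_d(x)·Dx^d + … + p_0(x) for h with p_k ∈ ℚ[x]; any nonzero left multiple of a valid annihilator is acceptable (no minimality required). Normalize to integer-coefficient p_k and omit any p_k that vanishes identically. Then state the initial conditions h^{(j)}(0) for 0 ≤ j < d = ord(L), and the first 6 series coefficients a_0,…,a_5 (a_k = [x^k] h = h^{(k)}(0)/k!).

f: a_k = -1, -1, -4, -7, -19, -40, …
g: a_k = -2, -2, -10, -18, -58, -130, …
L₀ := lclm(L_f,L_g); ord L₀ ≤ 1+1.
h₀' ⇒ L via d/dx closure of L₀.
L = (-6 - 456·x - 720·x^2 - 2904·x^3 - 6834·x^4 - 15264·x^5 + 5184·x^6) + (6 + 78·x + 246·x^2 + 216·x^3 + 645·x^4 - 6690·x^5 - 8352·x^6 + 3456·x^7)·Dx + (-1 + 2·x - 15·x^2 - 54·x^3 + 328·x^4 + 315·x^5 - 1091·x^6 - 816·x^7 + 432·x^8)·Dx^2  (order 2).
h: a_k = -3, -28, -75, -308, -850, -2754, …
ICs: h(0) = -3, h′(0) = -28.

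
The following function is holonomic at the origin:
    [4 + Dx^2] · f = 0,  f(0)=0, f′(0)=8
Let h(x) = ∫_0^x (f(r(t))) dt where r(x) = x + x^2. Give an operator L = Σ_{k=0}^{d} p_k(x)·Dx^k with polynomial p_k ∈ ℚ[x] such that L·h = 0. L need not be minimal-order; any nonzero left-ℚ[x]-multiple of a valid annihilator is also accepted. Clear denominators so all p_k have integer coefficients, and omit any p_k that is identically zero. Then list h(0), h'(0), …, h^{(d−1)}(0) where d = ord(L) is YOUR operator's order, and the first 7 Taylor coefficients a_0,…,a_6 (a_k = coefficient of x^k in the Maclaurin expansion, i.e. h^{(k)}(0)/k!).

L = (4 + 24·x + 48·x^2 + 32·x^3)·Dx - 2·Dx^2 + (1 + 2·x)·Dx^3  (order 3).
h: a_k = 0, 0, 4, 8/3, -4/3, -16/5, -112/45, …
ICs: h(0) = 0, h′(0) = 0, h′′(0) = 8.

f: a_k = 0, 8, 0, -16/3, 0, 16/15, 0, …
f∘r: x↦r, Dx↦Dx/r' in L_f ⇒ L₀.
Integrate: L := L₀·Dx.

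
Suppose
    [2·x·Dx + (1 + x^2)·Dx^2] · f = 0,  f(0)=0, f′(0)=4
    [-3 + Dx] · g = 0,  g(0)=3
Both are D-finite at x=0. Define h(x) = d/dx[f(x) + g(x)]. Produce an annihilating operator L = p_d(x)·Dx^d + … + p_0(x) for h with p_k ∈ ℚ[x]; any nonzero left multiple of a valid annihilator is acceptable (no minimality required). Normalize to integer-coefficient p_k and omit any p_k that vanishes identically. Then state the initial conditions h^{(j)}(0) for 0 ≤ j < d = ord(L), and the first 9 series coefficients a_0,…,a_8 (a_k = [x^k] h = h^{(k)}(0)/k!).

L = (6 - 18·x - 18·x^2 - 18·x^3) + (-11 - 12·x^2 - 9·x^4)·Dx + (3 + 2·x + 6·x^2 + 2·x^3 + 3·x^4)·Dx^2  (order 2).
h: a_k = 13, 27, 73/2, 81/2, 275/8, 729/40, 409/80, 2187/560, 24481/4480, …
ICs: h(0) = 13, h′(0) = 27.

f: a_k = 0, 4, 0, -4/3, 0, 4/5, 0, -4/7, 0, …
g: a_k = 3, 9, 27/2, 27/2, 81/8, 243/40, 243/80, 729/560, 2187/4480, …
Sum ⇒ L₀ = lclm(L_f,L_g) in ℚ(x)⟨Dx⟩.
h₀' ⇒ L via d/dx closure of L₀.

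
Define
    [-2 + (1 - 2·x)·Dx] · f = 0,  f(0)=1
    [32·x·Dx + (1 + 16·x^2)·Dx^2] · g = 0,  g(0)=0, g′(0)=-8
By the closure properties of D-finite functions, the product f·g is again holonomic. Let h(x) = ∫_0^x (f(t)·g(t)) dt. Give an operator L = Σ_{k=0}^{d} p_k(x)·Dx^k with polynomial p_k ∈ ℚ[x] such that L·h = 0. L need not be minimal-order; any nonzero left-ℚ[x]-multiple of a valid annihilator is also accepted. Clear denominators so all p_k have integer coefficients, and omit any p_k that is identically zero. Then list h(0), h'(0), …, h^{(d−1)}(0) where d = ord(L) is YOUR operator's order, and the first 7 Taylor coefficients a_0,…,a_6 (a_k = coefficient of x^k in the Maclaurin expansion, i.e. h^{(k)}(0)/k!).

f: a_k = 1, 2, 4, 8, 16, 32, 64, …
g: a_k = 0, -8, 0, 128/3, 0, -2048/5, 0, …
L₀ := L_f ⊗_s L_g (sym. prod.), ord ≤ 2.
∫: right-multiply L₀ by Dx.
L = 64·x·Dx + (4 - 32·x + 128·x^2)·Dx^2 + (-1 + 2·x - 16·x^2 + 32·x^3)·Dx^3  (order 3).
h: a_k = 0, 0, -4, -16/3, 8/3, 64/15, -2752/45, …
ICs: h(0) = 0, h′(0) = 0, h′′(0) = -8.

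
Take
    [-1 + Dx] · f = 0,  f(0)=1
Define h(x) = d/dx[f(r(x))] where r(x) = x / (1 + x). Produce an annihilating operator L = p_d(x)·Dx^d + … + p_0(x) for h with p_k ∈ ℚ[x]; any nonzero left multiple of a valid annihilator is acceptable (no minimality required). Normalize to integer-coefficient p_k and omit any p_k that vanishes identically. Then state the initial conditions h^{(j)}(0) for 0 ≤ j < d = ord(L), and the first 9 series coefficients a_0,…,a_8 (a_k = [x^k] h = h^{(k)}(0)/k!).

L = (-1 - 2·x) + (-1 - 2·x - x^2)·Dx  (order 1).
h: a_k = 1, -1, 1/2, 1/6, -19/24, 151/120, -1091/720, 7841/5040, -56519/40320, …
ICs: h(0) = 1.

f: a_k = 1, 1, 1/2, 1/6, 1/24, 1/120, 1/720, 1/5040, 1/40320, …
Substitute x→r, Dx→(1/r')Dx; clear ⇒ L₀.
Differentiate: ansatz ord ≤ ord L₀ ⇒ L.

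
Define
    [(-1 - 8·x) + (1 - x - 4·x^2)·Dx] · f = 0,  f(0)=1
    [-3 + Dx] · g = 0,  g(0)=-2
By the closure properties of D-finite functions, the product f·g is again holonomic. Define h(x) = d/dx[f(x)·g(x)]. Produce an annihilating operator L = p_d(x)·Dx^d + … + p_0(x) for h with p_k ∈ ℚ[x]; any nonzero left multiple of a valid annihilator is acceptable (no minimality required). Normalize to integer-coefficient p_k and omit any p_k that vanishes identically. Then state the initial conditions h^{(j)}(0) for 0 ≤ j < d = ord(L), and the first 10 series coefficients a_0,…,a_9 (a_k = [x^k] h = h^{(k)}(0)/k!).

L = (25 + 48·x - 39·x^2 - 120·x^3 + 144·x^4) + (-4 - x + 33·x^2 + 8·x^3 - 48·x^4)·Dx  (order 1).
h: a_k = -8, -50, -198, -691, -2204, -136059/20, -81141/4, -16651081/280, -95886999/560, -1092208409/2240, …
ICs: h(0) = -8.

f: a_k = 1, 1, 5, 9, 29, 65, 181, 441, 1165, 2929, …
g: a_k = -2, -6, -9, -9, -27/4, -81/20, -81/40, -243/280, -729/2240, -243/2240, …
h₀=f·g: eliminate ⇒ L₀, order ≤ 1·1.
Differentiate: ansatz ord ≤ ord L₀ ⇒ L.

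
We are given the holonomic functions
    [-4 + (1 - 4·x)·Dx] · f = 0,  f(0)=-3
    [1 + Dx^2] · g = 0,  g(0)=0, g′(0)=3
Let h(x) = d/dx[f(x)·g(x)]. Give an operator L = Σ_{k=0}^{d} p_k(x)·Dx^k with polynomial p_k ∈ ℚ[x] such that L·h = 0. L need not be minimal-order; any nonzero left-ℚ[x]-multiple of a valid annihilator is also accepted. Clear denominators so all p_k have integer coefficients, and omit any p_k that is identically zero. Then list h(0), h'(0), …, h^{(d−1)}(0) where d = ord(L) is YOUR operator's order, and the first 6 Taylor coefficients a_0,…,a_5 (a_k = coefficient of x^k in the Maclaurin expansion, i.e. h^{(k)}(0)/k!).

f: a_k = -3, -12, -48, -192, -768, -3072, …
g: a_k = 0, 3, 0, -1/2, 0, 1/40, …
f·g: L₀ = L_f ⊗_s L_g, ord ≤ 1·2.
h₀' ⇒ L via d/dx closure of L₀.
L = (-31 - 8·x + 16·x^2) + (-8 + 32·x)·Dx + (1 - 8·x + 16·x^2)·Dx^2  (order 2).
h: a_k = -9, -72, -855/2, -2280, -91203/8, -273609/5, …
ICs: h(0) = -9, h′(0) = -72.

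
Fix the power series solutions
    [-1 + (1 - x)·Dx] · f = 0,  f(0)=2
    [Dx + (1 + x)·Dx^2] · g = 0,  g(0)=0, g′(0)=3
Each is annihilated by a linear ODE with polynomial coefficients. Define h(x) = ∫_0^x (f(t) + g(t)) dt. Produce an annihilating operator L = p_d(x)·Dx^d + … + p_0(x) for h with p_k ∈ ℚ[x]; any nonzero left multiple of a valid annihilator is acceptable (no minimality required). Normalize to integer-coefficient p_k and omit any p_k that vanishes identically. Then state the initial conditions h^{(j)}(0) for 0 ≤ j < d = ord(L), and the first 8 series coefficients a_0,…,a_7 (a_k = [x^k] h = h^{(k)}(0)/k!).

f: a_k = 2, 2, 2, 2, 2, 2, 2, 2, …
g: a_k = 0, 3, -3/2, 1, -3/4, 3/5, -1/2, 3/7, …
L₀ := lclm(L_f,L_g); ord L₀ ≤ 1+2.
Integrate: L := L₀·Dx.
L = (10 + 2·x)·Dx^2 + (4 + 16·x + 4·x^2)·Dx^3 + (-3 - x + 3·x^2 + x^3)·Dx^4  (order 4).
h: a_k = 0, 2, 5/2, 1/6, 3/4, 1/4, 13/30, 3/14, …
ICs: h(0) = 0, h′(0) = 2, h′′(0) = 5, h′′′(0) = 1.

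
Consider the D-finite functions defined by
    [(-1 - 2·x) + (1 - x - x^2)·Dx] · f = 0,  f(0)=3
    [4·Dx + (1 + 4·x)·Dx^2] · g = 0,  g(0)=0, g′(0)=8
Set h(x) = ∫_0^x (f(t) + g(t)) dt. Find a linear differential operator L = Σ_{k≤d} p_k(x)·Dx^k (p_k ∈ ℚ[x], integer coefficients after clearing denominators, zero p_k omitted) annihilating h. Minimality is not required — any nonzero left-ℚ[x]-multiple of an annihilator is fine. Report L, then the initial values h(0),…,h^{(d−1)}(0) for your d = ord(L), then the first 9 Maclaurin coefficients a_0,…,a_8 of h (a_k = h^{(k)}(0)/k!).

L = (100 + 272·x + 392·x^2 + 144·x^3 + 96·x^4)·Dx^2 + (-7 + 96·x + 434·x^2 + 540·x^3 + 304·x^4 + 160·x^5)·Dx^3 + (-4 - 25·x - 28·x^2 + 46·x^3 + 73·x^4 + 76·x^5 + 32·x^6)·Dx^4  (order 4).
h: a_k = 0, 3, 11/2, -10/3, 155/12, -113/5, 1084/15, -3979/21, 33209/56, …
ICs: h(0) = 0, h′(0) = 3, h′′(0) = 11, h′′′(0) = -20.

f: a_k = 3, 3, 6, 9, 15, 24, 39, 63, 102, …
g: a_k = 0, 8, -16, 128/3, -128, 2048/5, -4096/3, 32768/7, -16384, …
L₀ := lclm(L_f,L_g); ord L₀ ≤ 1+2.
h=∫₀ˣh₀: take L = L₀·Dx.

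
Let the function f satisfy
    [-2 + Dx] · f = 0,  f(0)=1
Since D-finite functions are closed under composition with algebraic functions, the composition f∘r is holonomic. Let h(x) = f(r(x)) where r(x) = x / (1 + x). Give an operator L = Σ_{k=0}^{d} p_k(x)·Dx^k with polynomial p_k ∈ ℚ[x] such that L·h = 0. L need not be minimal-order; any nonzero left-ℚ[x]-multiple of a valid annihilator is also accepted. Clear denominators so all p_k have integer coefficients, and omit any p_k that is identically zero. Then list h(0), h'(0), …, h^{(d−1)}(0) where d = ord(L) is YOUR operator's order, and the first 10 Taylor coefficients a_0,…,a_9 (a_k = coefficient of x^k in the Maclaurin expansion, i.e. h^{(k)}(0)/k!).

f: a_k = 1, 2, 2, 4/3, 2/3, 4/15, 4/45, 8/315, 2/315, 4/2835, …
Change of var in L_f (x↦r) gives L₀.
L = -2 + (1 + 2·x + x^2)·Dx  (order 1).
h: a_k = 1, 2, 0, -2/3, 2/3, -2/5, 4/45, 10/63, -32/105, 142/405, …
ICs: h(0) = 1.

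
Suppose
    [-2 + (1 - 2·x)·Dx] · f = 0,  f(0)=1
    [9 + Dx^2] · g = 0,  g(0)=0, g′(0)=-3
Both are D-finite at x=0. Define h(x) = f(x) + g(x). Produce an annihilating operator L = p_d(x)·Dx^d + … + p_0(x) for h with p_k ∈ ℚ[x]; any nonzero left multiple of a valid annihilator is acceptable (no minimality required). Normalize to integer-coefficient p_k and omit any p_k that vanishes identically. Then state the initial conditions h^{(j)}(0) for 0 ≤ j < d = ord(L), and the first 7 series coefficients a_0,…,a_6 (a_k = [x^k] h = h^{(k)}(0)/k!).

f: a_k = 1, 2, 4, 8, 16, 32, 64, …
g: a_k = 0, -3, 0, 9/2, 0, -81/40, 0, …
h₀=f+g: left-lcm gives L₀, ord ≤ 3.
L = (594 - 648·x + 648·x^2) + (-153 + 630·x - 972·x^2 + 648·x^3)·Dx + (66 - 72·x + 72·x^2)·Dx^2 + (-17 + 70·x - 108·x^2 + 72·x^3)·Dx^3  (order 3).
h: a_k = 1, -1, 4, 25/2, 16, 1199/40, 64, …
ICs: h(0) = 1, h′(0) = -1, h′′(0) = 8.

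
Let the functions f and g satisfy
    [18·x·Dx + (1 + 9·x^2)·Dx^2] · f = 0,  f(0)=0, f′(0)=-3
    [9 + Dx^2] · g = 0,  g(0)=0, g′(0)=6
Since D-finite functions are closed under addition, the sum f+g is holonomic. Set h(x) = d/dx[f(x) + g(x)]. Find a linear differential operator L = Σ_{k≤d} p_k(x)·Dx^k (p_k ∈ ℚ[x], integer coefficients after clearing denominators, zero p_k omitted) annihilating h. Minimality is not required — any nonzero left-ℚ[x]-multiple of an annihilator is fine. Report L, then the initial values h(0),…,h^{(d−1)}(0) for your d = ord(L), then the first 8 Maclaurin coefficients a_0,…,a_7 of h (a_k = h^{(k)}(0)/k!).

L = (-1782·x + 20412·x^3 + 13122·x^5) + (-9 + 567·x^2 + 6561·x^4 + 6561·x^6)·Dx + (-198·x + 2268·x^3 + 1458·x^5)·Dx^2 + (-1 + 63·x^2 + 729·x^4 + 729·x^6)·Dx^3  (order 3).
h: a_k = 3, 0, 0, 0, -891/4, 0, 87237/40, 0, …
ICs: h(0) = 3, h′(0) = 0, h′′(0) = 0.

f: a_k = 0, -3, 0, 9, 0, -243/5, 0, 2187/7, …
g: a_k = 0, 6, 0, -9, 0, 81/20, 0, -243/280, …
Weyl lclm of L_f,L_g ⇒ L₀ (ord ≤ 4).
h=h₀': d/dx-closure on L₀ ⇒ L.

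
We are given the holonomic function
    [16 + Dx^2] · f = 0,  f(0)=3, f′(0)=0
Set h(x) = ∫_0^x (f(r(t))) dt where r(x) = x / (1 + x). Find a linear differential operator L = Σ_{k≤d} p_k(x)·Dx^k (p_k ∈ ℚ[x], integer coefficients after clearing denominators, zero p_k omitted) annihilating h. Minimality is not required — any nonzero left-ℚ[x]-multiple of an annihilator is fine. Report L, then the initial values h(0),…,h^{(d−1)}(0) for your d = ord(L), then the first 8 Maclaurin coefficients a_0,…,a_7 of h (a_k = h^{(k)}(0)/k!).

f: a_k = 3, 0, -24, 0, 32, 0, -256/15, 0, …
f∘r: x↦r, Dx↦Dx/r' in L_f ⇒ L₀.
h=∫₀ˣh₀: take L = L₀·Dx.
L = 16·Dx + (2 + 6·x + 6·x^2 + 2·x^3)·Dx^2 + (1 + 4·x + 6·x^2 + 4·x^3 + x^4)·Dx^3  (order 3).
h: a_k = 0, 3, 0, -8, 12, -8, -16/3, 392/15, …
ICs: h(0) = 0, h′(0) = 3, h′′(0) = 0.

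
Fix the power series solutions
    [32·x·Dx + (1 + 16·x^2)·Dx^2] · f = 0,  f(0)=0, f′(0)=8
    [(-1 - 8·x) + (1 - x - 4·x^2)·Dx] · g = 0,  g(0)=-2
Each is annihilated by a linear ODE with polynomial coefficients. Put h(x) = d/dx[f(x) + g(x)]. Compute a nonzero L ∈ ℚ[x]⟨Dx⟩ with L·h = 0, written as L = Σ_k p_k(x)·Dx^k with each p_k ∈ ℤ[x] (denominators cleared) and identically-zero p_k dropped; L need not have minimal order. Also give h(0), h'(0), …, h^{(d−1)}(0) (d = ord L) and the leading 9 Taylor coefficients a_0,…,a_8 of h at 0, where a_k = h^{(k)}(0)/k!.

L = (160 - 640·x - 14848·x^2 - 36864·x^3 - 178176·x^4 - 98304·x^6) + (-43 - 336·x - 16·x^2 - 3072·x^3 - 35072·x^4 - 124928·x^5 - 12288·x^6 - 98304·x^7)·Dx + (5 + 23·x + 272·x^2 + 16·x^3 + 2368·x^4 - 5888·x^5 - 12288·x^6 - 4096·x^7 - 16384·x^8)·Dx^2  (order 2).
h: a_k = 6, -20, -182, -232, 1398, -2172, -38942, -18640, 471566, …
ICs: h(0) = 6, h′(0) = -20.

f: a_k = 0, 8, 0, -128/3, 0, 2048/5, 0, -32768/7, 0, …
g: a_k = -2, -2, -10, -18, -58, -130, -362, -882, -2330, …
Sum ⇒ L₀ = lclm(L_f,L_g) in ℚ(x)⟨Dx⟩.
h₀' ⇒ L via d/dx closure of L₀.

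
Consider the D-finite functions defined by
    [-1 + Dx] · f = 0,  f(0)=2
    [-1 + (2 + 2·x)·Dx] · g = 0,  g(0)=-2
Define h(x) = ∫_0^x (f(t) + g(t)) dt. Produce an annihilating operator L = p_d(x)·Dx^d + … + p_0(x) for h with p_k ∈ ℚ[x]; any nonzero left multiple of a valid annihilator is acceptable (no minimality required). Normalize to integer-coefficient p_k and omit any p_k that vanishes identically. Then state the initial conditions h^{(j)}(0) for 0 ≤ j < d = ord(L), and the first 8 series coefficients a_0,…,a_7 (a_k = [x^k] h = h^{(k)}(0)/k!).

L = (3 + 2·x)·Dx + (-5 - 8·x - 4·x^2)·Dx^2 + (2 + 6·x + 4·x^2)·Dx^3  (order 3).
h: a_k = 0, 0, 1/2, 5/12, 5/96, 31/960, -73/11520, 1009/161280, …
ICs: h(0) = 0, h′(0) = 0, h′′(0) = 1.

f: a_k = 2, 2, 1, 1/3, 1/12, 1/60, 1/360, 1/2520, …
g: a_k = -2, -1, 1/4, -1/8, 5/64, -7/128, 21/512, -33/1024, …
L₀ := lclm(L_f,L_g); ord L₀ ≤ 1+1.
h=∫h₀ ⇒ L = L₀·Dx.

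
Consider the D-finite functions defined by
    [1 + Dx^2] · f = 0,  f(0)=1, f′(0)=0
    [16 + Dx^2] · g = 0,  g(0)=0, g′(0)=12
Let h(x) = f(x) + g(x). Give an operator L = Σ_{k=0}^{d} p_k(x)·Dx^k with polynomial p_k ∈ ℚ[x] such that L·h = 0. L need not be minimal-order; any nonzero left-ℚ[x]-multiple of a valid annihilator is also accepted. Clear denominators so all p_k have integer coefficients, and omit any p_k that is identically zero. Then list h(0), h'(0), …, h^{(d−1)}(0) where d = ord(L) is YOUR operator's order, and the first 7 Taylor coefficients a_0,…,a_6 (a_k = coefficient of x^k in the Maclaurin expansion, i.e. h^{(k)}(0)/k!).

f: a_k = 1, 0, -1/2, 0, 1/24, 0, -1/720, …
g: a_k = 0, 12, 0, -32, 0, 128/5, 0, …
Sum ⇒ L₀ = lclm(L_f,L_g) in ℚ(x)⟨Dx⟩.
L = 16 + 17·Dx^2 + Dx^4  (order 4).
h: a_k = 1, 12, -1/2, -32, 1/24, 128/5, -1/720, …
ICs: h(0) = 1, h′(0) = 12, h′′(0) = -1, h′′′(0) = -192.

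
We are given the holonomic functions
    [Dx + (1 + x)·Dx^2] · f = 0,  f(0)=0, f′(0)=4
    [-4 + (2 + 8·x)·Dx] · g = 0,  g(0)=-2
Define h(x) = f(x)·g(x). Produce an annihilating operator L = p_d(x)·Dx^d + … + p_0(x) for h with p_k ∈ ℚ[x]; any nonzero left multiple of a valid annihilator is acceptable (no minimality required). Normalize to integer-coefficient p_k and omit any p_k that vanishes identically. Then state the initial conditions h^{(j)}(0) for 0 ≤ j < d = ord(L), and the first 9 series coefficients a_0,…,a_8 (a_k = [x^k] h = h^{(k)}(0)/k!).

L = (10 + 4·x) + (-3 - 12·x)·Dx + (1 + 9·x + 24·x^2 + 16·x^3)·Dx^2  (order 2).
h: a_k = 0, -8, -12, 64/3, -130/3, 1556/15, -4208/15, 86456/105, -268067/105, …
ICs: h(0) = 0, h′(0) = -8.

f: a_k = 0, 4, -2, 4/3, -1, 4/5, -2/3, 4/7, -1/2, …
g: a_k = -2, -4, 4, -8, 20, -56, 168, -528, 1716, …
Sym-product of L_f,L_g gives L₀ (≤ ord 2).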